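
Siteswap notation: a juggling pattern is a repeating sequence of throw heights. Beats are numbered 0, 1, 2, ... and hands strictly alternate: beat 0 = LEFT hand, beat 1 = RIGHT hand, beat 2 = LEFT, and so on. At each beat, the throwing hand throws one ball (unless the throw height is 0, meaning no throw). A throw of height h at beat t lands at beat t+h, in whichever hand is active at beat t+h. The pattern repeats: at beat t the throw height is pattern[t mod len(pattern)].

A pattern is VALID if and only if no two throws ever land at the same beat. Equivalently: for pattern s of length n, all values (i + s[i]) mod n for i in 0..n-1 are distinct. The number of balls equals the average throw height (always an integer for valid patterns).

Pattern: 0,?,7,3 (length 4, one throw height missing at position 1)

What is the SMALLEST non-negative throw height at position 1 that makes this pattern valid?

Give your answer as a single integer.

i=0: (0 + 0) mod 4 = 0
i=1: s[i]=? (unknown)
i=2: (2 + 7) mod 4 = 1
i=3: (3 + 3) mod 4 = 2
Known residues: [0, 1, 2]; need a permutation of 0..3, so missing residue r = 3
Need (1 + s) mod 4 = 3; smallest s = (3 - 1) mod 4 = 2

Answer: 2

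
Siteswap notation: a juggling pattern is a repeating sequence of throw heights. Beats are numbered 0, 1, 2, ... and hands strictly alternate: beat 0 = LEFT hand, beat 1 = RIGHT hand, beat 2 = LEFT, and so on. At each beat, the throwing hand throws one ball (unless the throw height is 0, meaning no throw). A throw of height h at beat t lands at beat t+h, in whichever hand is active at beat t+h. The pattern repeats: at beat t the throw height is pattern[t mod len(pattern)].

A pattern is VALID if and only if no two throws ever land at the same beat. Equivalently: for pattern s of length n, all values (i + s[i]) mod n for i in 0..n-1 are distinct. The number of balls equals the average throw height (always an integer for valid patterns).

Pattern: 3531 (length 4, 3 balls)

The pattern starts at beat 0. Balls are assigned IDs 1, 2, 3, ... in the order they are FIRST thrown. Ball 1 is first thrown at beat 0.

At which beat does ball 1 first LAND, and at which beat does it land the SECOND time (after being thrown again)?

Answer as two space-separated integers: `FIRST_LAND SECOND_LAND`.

Answer: 3 4

Derivation:
Beat 0 (L): throw ball1 h=3 -> lands@3:R; in-air after throw: [b1@3:R]
Beat 1 (R): throw ball2 h=5 -> lands@6:L; in-air after throw: [b1@3:R b2@6:L]
Beat 2 (L): throw ball3 h=3 -> lands@5:R; in-air after throw: [b1@3:R b3@5:R b2@6:L]
Beat 3 (R): throw ball1 h=1 -> lands@4:L; in-air after throw: [b1@4:L b3@5:R b2@6:L]
Beat 4 (L): throw ball1 h=3 -> lands@7:R; in-air after throw: [b3@5:R b2@6:L b1@7:R]
Ball 1: thrown@0 h=3 -> first land @3; rethrown@3 h=1 -> second land @4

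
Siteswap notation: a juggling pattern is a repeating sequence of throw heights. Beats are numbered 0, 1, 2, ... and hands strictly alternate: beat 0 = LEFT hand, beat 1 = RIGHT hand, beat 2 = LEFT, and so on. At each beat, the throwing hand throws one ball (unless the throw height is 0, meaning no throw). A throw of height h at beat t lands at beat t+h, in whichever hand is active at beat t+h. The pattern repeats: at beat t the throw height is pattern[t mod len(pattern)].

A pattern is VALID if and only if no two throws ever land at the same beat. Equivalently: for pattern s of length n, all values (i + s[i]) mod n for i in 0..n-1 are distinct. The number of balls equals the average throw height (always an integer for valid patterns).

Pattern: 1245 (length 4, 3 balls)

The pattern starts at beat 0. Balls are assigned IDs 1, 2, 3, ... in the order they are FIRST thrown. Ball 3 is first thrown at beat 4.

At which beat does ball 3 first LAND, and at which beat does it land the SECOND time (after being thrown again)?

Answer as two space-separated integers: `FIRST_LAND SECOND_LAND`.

Answer: 5 7

Derivation:
Beat 0 (L): throw ball1 h=1 -> lands@1:R; in-air after throw: [b1@1:R]
Beat 1 (R): throw ball1 h=2 -> lands@3:R; in-air after throw: [b1@3:R]
Beat 2 (L): throw ball2 h=4 -> lands@6:L; in-air after throw: [b1@3:R b2@6:L]
Beat 3 (R): throw ball1 h=5 -> lands@8:L; in-air after throw: [b2@6:L b1@8:L]
Beat 4 (L): throw ball3 h=1 -> lands@5:R; in-air after throw: [b3@5:R b2@6:L b1@8:L]
Beat 5 (R): throw ball3 h=2 -> lands@7:R; in-air after throw: [b2@6:L b3@7:R b1@8:L]
Beat 6 (L): throw ball2 h=4 -> lands@10:L; in-air after throw: [b3@7:R b1@8:L b2@10:L]
Beat 7 (R): throw ball3 h=5 -> lands@12:L; in-air after throw: [b1@8:L b2@10:L b3@12:L]
Ball 3: thrown@4 h=1 -> first land @5; rethrown@5 h=2 -> second land @7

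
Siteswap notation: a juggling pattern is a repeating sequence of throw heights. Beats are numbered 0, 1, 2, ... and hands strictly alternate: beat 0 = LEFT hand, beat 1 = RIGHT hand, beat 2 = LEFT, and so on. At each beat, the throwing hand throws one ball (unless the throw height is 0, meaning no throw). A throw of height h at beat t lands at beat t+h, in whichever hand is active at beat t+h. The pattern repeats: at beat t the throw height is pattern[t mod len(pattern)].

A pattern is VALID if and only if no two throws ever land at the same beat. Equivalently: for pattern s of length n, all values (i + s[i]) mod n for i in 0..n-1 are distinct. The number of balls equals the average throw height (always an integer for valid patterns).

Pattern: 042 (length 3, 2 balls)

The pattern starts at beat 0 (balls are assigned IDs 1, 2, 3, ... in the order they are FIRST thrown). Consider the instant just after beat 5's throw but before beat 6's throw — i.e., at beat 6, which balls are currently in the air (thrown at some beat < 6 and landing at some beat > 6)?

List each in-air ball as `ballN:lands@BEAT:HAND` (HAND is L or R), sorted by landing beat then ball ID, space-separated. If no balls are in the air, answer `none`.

Beat 1 (R): throw ball1 h=4 -> lands@5:R; in-air after throw: [b1@5:R]
Beat 2 (L): throw ball2 h=2 -> lands@4:L; in-air after throw: [b2@4:L b1@5:R]
Beat 4 (L): throw ball2 h=4 -> lands@8:L; in-air after throw: [b1@5:R b2@8:L]
Beat 5 (R): throw ball1 h=2 -> lands@7:R; in-air after throw: [b1@7:R b2@8:L]

Answer: ball1:lands@7:R ball2:lands@8:L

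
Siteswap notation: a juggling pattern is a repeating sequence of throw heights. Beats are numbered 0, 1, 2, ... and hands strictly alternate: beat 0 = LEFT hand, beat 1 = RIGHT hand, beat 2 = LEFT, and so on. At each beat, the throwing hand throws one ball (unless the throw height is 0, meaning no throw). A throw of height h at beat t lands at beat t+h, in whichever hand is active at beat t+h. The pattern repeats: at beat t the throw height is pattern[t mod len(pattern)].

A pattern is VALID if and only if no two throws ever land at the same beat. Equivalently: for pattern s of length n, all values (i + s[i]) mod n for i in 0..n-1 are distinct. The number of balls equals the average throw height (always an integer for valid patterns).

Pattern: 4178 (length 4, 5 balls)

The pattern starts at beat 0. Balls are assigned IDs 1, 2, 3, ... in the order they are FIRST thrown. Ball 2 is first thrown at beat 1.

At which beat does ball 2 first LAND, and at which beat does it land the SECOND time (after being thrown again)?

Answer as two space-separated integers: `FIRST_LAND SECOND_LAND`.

Beat 0 (L): throw ball1 h=4 -> lands@4:L; in-air after throw: [b1@4:L]
Beat 1 (R): throw ball2 h=1 -> lands@2:L; in-air after throw: [b2@2:L b1@4:L]
Beat 2 (L): throw ball2 h=7 -> lands@9:R; in-air after throw: [b1@4:L b2@9:R]
Beat 3 (R): throw ball3 h=8 -> lands@11:R; in-air after throw: [b1@4:L b2@9:R b3@11:R]
Beat 4 (L): throw ball1 h=4 -> lands@8:L; in-air after throw: [b1@8:L b2@9:R b3@11:R]
Beat 5 (R): throw ball4 h=1 -> lands@6:L; in-air after throw: [b4@6:L b1@8:L b2@9:R b3@11:R]
Beat 6 (L): throw ball4 h=7 -> lands@13:R; in-air after throw: [b1@8:L b2@9:R b3@11:R b4@13:R]
Beat 7 (R): throw ball5 h=8 -> lands@15:R; in-air after throw: [b1@8:L b2@9:R b3@11:R b4@13:R b5@15:R]
Beat 8 (L): throw ball1 h=4 -> lands@12:L; in-air after throw: [b2@9:R b3@11:R b1@12:L b4@13:R b5@15:R]
Beat 9 (R): throw ball2 h=1 -> lands@10:L; in-air after throw: [b2@10:L b3@11:R b1@12:L b4@13:R b5@15:R]
Ball 2: thrown@1 h=1 -> first land @2; rethrown@2 h=7 -> second land @9

Answer: 2 9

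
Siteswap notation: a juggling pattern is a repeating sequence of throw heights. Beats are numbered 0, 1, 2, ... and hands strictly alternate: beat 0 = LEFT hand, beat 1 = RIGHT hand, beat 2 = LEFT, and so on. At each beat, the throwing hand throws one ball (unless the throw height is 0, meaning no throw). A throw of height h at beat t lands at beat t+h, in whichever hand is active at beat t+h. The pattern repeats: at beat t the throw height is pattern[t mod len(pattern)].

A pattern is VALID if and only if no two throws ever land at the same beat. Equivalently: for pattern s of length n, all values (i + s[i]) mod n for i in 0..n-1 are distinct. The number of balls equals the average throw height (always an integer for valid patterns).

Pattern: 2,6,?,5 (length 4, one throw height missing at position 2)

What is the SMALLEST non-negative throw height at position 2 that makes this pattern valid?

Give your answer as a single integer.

Answer: 3

Derivation:
i=0: (0 + 2) mod 4 = 2
i=1: (1 + 6) mod 4 = 3
i=2: s[i]=? (unknown)
i=3: (3 + 5) mod 4 = 0
Known residues: [0, 2, 3]; need a permutation of 0..3, so missing residue r = 1
Need (2 + s) mod 4 = 1; smallest s = (1 - 2) mod 4 = 3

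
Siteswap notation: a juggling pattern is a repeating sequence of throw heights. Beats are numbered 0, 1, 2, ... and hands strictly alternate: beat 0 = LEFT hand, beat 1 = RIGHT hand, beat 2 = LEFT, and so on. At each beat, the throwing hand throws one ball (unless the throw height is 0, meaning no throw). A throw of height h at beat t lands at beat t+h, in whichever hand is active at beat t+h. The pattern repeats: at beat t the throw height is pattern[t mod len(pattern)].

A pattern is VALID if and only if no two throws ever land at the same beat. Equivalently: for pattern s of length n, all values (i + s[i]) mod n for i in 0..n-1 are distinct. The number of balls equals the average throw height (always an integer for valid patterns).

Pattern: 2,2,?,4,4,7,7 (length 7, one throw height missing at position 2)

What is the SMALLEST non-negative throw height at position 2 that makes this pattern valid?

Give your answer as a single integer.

i=0: (0 + 2) mod 7 = 2
i=1: (1 + 2) mod 7 = 3
i=2: s[i]=? (unknown)
i=3: (3 + 4) mod 7 = 0
i=4: (4 + 4) mod 7 = 1
i=5: (5 + 7) mod 7 = 5
i=6: (6 + 7) mod 7 = 6
Known residues: [0, 1, 2, 3, 5, 6]; need a permutation of 0..6, so missing residue r = 4
Need (2 + s) mod 7 = 4; smallest s = (4 - 2) mod 7 = 2

Answer: 2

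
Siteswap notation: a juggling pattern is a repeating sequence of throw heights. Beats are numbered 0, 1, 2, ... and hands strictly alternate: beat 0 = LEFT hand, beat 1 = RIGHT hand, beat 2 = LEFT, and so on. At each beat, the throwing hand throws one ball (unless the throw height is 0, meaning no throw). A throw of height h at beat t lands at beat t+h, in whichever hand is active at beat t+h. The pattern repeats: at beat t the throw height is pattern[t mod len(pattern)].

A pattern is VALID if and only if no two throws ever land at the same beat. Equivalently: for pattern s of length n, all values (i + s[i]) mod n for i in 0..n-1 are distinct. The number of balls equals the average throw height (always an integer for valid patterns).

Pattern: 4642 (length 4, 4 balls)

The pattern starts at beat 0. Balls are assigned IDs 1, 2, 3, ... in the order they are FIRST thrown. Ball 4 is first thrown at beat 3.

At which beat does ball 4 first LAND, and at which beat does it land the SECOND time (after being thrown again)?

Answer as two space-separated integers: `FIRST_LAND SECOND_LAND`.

Beat 0 (L): throw ball1 h=4 -> lands@4:L; in-air after throw: [b1@4:L]
Beat 1 (R): throw ball2 h=6 -> lands@7:R; in-air after throw: [b1@4:L b2@7:R]
Beat 2 (L): throw ball3 h=4 -> lands@6:L; in-air after throw: [b1@4:L b3@6:L b2@7:R]
Beat 3 (R): throw ball4 h=2 -> lands@5:R; in-air after throw: [b1@4:L b4@5:R b3@6:L b2@7:R]
Beat 4 (L): throw ball1 h=4 -> lands@8:L; in-air after throw: [b4@5:R b3@6:L b2@7:R b1@8:L]
Beat 5 (R): throw ball4 h=6 -> lands@11:R; in-air after throw: [b3@6:L b2@7:R b1@8:L b4@11:R]
Beat 6 (L): throw ball3 h=4 -> lands@10:L; in-air after throw: [b2@7:R b1@8:L b3@10:L b4@11:R]
Beat 7 (R): throw ball2 h=2 -> lands@9:R; in-air after throw: [b1@8:L b2@9:R b3@10:L b4@11:R]
Beat 8 (L): throw ball1 h=4 -> lands@12:L; in-air after throw: [b2@9:R b3@10:L b4@11:R b1@12:L]
Beat 9 (R): throw ball2 h=6 -> lands@15:R; in-air after throw: [b3@10:L b4@11:R b1@12:L b2@15:R]
Beat 10 (L): throw ball3 h=4 -> lands@14:L; in-air after throw: [b4@11:R b1@12:L b3@14:L b2@15:R]
Beat 11 (R): throw ball4 h=2 -> lands@13:R; in-air after throw: [b1@12:L b4@13:R b3@14:L b2@15:R]
Ball 4: thrown@3 h=2 -> first land @5; rethrown@5 h=6 -> second land @11

Answer: 5 11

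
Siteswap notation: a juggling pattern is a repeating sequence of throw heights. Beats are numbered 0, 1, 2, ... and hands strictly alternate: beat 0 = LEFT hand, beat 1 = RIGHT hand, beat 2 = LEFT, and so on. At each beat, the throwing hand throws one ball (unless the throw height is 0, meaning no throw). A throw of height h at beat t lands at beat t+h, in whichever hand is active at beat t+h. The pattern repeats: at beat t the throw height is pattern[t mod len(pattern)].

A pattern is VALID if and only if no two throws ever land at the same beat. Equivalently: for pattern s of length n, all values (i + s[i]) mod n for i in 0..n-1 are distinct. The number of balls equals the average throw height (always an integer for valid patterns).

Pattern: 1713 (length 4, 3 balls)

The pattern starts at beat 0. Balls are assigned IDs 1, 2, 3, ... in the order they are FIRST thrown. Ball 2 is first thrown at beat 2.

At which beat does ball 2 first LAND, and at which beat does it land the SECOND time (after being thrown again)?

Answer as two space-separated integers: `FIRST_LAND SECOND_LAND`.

Beat 0 (L): throw ball1 h=1 -> lands@1:R; in-air after throw: [b1@1:R]
Beat 1 (R): throw ball1 h=7 -> lands@8:L; in-air after throw: [b1@8:L]
Beat 2 (L): throw ball2 h=1 -> lands@3:R; in-air after throw: [b2@3:R b1@8:L]
Beat 3 (R): throw ball2 h=3 -> lands@6:L; in-air after throw: [b2@6:L b1@8:L]
Beat 4 (L): throw ball3 h=1 -> lands@5:R; in-air after throw: [b3@5:R b2@6:L b1@8:L]
Beat 5 (R): throw ball3 h=7 -> lands@12:L; in-air after throw: [b2@6:L b1@8:L b3@12:L]
Beat 6 (L): throw ball2 h=1 -> lands@7:R; in-air after throw: [b2@7:R b1@8:L b3@12:L]
Ball 2: thrown@2 h=1 -> first land @3; rethrown@3 h=3 -> second land @6

Answer: 3 6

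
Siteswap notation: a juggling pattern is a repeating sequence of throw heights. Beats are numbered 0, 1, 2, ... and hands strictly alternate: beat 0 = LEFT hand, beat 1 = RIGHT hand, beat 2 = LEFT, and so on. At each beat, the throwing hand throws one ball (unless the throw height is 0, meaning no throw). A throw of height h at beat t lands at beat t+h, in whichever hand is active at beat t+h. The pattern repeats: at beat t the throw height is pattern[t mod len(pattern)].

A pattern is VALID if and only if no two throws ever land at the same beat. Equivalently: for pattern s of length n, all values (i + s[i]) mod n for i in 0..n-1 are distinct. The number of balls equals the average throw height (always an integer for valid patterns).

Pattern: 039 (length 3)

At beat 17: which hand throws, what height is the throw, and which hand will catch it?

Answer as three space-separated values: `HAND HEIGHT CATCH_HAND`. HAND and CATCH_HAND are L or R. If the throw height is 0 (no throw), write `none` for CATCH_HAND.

Beat 17: 17 mod 2 = 1, so hand = R
Throw height = pattern[17 mod 3] = pattern[2] = 9
Lands at beat 17+9=26, 26 mod 2 = 0, so catch hand = L

Answer: R 9 L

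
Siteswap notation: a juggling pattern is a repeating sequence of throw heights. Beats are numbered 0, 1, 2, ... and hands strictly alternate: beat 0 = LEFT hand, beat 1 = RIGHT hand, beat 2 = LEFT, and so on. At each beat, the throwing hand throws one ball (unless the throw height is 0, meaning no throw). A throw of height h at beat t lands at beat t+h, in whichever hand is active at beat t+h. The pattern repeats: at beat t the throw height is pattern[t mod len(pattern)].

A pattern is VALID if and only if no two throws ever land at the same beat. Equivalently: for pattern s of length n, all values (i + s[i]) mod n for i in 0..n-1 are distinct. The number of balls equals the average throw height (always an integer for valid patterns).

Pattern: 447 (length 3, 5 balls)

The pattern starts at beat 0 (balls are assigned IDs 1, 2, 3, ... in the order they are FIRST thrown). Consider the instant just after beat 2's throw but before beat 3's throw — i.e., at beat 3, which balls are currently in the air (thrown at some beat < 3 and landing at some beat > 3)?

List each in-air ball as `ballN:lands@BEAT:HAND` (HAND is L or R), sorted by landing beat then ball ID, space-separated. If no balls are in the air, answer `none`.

Beat 0 (L): throw ball1 h=4 -> lands@4:L; in-air after throw: [b1@4:L]
Beat 1 (R): throw ball2 h=4 -> lands@5:R; in-air after throw: [b1@4:L b2@5:R]
Beat 2 (L): throw ball3 h=7 -> lands@9:R; in-air after throw: [b1@4:L b2@5:R b3@9:R]
Beat 3 (R): throw ball4 h=4 -> lands@7:R; in-air after throw: [b1@4:L b2@5:R b4@7:R b3@9:R]

Answer: ball1:lands@4:L ball2:lands@5:R ball3:lands@9:R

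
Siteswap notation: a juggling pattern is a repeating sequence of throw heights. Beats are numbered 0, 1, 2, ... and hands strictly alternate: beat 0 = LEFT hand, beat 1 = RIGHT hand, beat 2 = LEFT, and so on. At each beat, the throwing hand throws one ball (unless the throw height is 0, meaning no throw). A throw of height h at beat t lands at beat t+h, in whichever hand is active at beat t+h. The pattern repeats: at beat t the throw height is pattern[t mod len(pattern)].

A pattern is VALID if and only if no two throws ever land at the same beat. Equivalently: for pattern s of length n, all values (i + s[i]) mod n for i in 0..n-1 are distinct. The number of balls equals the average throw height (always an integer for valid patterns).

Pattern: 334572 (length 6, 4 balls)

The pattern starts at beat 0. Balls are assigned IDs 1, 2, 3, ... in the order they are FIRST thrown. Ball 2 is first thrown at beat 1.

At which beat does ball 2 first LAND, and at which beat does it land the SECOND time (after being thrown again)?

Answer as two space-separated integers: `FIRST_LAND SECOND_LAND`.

Beat 0 (L): throw ball1 h=3 -> lands@3:R; in-air after throw: [b1@3:R]
Beat 1 (R): throw ball2 h=3 -> lands@4:L; in-air after throw: [b1@3:R b2@4:L]
Beat 2 (L): throw ball3 h=4 -> lands@6:L; in-air after throw: [b1@3:R b2@4:L b3@6:L]
Beat 3 (R): throw ball1 h=5 -> lands@8:L; in-air after throw: [b2@4:L b3@6:L b1@8:L]
Beat 4 (L): throw ball2 h=7 -> lands@11:R; in-air after throw: [b3@6:L b1@8:L b2@11:R]
Beat 5 (R): throw ball4 h=2 -> lands@7:R; in-air after throw: [b3@6:L b4@7:R b1@8:L b2@11:R]
Beat 6 (L): throw ball3 h=3 -> lands@9:R; in-air after throw: [b4@7:R b1@8:L b3@9:R b2@11:R]
Beat 7 (R): throw ball4 h=3 -> lands@10:L; in-air after throw: [b1@8:L b3@9:R b4@10:L b2@11:R]
Beat 8 (L): throw ball1 h=4 -> lands@12:L; in-air after throw: [b3@9:R b4@10:L b2@11:R b1@12:L]
Beat 9 (R): throw ball3 h=5 -> lands@14:L; in-air after throw: [b4@10:L b2@11:R b1@12:L b3@14:L]
Beat 10 (L): throw ball4 h=7 -> lands@17:R; in-air after throw: [b2@11:R b1@12:L b3@14:L b4@17:R]
Beat 11 (R): throw ball2 h=2 -> lands@13:R; in-air after throw: [b1@12:L b2@13:R b3@14:L b4@17:R]
Ball 2: thrown@1 h=3 -> first land @4; rethrown@4 h=7 -> second land @11

Answer: 4 11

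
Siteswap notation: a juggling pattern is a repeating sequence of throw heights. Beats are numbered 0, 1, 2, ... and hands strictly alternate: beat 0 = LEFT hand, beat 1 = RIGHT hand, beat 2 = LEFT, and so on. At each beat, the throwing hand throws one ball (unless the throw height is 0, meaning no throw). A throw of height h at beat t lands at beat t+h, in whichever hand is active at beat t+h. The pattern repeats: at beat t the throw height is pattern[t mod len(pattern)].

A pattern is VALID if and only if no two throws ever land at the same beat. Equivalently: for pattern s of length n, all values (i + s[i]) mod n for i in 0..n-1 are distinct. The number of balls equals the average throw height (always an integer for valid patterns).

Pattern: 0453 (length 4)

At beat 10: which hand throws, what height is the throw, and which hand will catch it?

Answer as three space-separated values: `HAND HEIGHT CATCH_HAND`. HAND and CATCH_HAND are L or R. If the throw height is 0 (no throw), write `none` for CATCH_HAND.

Beat 10: 10 mod 2 = 0, so hand = L
Throw height = pattern[10 mod 4] = pattern[2] = 5
Lands at beat 10+5=15, 15 mod 2 = 1, so catch hand = R

Answer: L 5 R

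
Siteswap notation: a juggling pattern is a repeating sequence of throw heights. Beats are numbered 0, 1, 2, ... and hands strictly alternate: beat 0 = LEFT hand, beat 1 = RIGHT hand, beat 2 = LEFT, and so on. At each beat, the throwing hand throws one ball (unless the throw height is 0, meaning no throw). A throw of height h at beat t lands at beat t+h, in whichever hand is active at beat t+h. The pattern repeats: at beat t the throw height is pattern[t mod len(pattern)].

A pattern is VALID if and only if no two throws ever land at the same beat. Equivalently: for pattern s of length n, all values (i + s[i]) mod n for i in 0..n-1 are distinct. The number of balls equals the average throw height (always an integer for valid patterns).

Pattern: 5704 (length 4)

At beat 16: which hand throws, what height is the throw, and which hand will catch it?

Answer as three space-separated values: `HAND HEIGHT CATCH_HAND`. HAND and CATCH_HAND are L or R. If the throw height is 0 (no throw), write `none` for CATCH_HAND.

Beat 16: 16 mod 2 = 0, so hand = L
Throw height = pattern[16 mod 4] = pattern[0] = 5
Lands at beat 16+5=21, 21 mod 2 = 1, so catch hand = R

Answer: L 5 R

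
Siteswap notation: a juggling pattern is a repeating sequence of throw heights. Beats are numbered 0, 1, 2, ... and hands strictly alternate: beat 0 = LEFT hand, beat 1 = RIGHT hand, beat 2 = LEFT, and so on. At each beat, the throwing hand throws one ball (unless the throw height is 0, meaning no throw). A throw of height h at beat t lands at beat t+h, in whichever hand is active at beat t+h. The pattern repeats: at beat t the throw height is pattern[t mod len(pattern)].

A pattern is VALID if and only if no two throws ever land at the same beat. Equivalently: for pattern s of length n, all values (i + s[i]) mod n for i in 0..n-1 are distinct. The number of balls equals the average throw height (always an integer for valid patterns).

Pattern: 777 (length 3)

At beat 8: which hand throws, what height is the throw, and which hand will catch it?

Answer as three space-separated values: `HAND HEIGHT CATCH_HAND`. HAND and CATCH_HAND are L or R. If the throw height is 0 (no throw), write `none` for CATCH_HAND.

Answer: L 7 R

Derivation:
Beat 8: 8 mod 2 = 0, so hand = L
Throw height = pattern[8 mod 3] = pattern[2] = 7
Lands at beat 8+7=15, 15 mod 2 = 1, so catch hand = R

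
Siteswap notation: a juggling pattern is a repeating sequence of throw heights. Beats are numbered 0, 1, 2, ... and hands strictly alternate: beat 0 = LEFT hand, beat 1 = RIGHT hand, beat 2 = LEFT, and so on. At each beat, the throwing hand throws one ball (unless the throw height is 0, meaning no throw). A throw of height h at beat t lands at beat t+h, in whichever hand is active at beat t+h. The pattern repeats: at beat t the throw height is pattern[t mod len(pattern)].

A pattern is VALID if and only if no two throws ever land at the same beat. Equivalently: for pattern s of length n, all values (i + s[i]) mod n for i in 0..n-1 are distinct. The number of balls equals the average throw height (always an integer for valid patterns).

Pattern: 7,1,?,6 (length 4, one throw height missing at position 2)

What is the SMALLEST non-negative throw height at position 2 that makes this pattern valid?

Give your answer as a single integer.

Answer: 2

Derivation:
i=0: (0 + 7) mod 4 = 3
i=1: (1 + 1) mod 4 = 2
i=2: s[i]=? (unknown)
i=3: (3 + 6) mod 4 = 1
Known residues: [1, 2, 3]; need a permutation of 0..3, so missing residue r = 0
Need (2 + s) mod 4 = 0; smallest s = (0 - 2) mod 4 = 2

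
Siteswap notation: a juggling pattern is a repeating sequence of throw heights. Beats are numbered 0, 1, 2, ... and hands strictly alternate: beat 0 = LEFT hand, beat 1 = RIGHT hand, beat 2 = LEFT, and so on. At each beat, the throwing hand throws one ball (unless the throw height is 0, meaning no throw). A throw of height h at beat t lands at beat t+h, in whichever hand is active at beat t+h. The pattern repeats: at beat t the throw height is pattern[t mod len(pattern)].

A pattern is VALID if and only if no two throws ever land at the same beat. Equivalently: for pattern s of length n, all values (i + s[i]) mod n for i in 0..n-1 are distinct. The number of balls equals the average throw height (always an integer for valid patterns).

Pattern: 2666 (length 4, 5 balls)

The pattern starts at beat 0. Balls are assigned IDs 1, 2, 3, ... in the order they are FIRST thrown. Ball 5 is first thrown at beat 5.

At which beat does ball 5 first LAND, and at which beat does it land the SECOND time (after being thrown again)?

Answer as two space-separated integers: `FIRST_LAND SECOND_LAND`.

Beat 0 (L): throw ball1 h=2 -> lands@2:L; in-air after throw: [b1@2:L]
Beat 1 (R): throw ball2 h=6 -> lands@7:R; in-air after throw: [b1@2:L b2@7:R]
Beat 2 (L): throw ball1 h=6 -> lands@8:L; in-air after throw: [b2@7:R b1@8:L]
Beat 3 (R): throw ball3 h=6 -> lands@9:R; in-air after throw: [b2@7:R b1@8:L b3@9:R]
Beat 4 (L): throw ball4 h=2 -> lands@6:L; in-air after throw: [b4@6:L b2@7:R b1@8:L b3@9:R]
Beat 5 (R): throw ball5 h=6 -> lands@11:R; in-air after throw: [b4@6:L b2@7:R b1@8:L b3@9:R b5@11:R]
Beat 6 (L): throw ball4 h=6 -> lands@12:L; in-air after throw: [b2@7:R b1@8:L b3@9:R b5@11:R b4@12:L]
Beat 7 (R): throw ball2 h=6 -> lands@13:R; in-air after throw: [b1@8:L b3@9:R b5@11:R b4@12:L b2@13:R]
Beat 8 (L): throw ball1 h=2 -> lands@10:L; in-air after throw: [b3@9:R b1@10:L b5@11:R b4@12:L b2@13:R]
Beat 9 (R): throw ball3 h=6 -> lands@15:R; in-air after throw: [b1@10:L b5@11:R b4@12:L b2@13:R b3@15:R]
Beat 10 (L): throw ball1 h=6 -> lands@16:L; in-air after throw: [b5@11:R b4@12:L b2@13:R b3@15:R b1@16:L]
Beat 11 (R): throw ball5 h=6 -> lands@17:R; in-air after throw: [b4@12:L b2@13:R b3@15:R b1@16:L b5@17:R]
Beat 12 (L): throw ball4 h=2 -> lands@14:L; in-air after throw: [b2@13:R b4@14:L b3@15:R b1@16:L b5@17:R]
Beat 13 (R): throw ball2 h=6 -> lands@19:R; in-air after throw: [b4@14:L b3@15:R b1@16:L b5@17:R b2@19:R]
Beat 14 (L): throw ball4 h=6 -> lands@20:L; in-air after throw: [b3@15:R b1@16:L b5@17:R b2@19:R b4@20:L]
Beat 15 (R): throw ball3 h=6 -> lands@21:R; in-air after throw: [b1@16:L b5@17:R b2@19:R b4@20:L b3@21:R]
Beat 16 (L): throw ball1 h=2 -> lands@18:L; in-air after throw: [b5@17:R b1@18:L b2@19:R b4@20:L b3@21:R]
Beat 17 (R): throw ball5 h=6 -> lands@23:R; in-air after throw: [b1@18:L b2@19:R b4@20:L b3@21:R b5@23:R]
Ball 5: thrown@5 h=6 -> first land @11; rethrown@11 h=6 -> second land @17

Answer: 11 17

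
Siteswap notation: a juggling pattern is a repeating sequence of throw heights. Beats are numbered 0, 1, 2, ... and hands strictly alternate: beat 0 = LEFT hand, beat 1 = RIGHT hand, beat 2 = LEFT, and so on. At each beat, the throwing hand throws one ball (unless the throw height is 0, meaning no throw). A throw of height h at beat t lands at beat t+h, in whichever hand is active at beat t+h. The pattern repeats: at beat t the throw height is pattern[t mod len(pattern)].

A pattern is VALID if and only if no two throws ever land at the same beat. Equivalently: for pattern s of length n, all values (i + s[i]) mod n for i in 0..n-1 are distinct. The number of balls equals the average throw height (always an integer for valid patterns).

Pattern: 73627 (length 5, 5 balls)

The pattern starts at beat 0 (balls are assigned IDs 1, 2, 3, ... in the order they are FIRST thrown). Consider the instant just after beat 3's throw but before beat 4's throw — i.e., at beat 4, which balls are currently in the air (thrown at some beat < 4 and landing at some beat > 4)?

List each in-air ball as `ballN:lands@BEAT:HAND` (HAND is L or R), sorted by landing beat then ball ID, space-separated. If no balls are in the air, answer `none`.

Beat 0 (L): throw ball1 h=7 -> lands@7:R; in-air after throw: [b1@7:R]
Beat 1 (R): throw ball2 h=3 -> lands@4:L; in-air after throw: [b2@4:L b1@7:R]
Beat 2 (L): throw ball3 h=6 -> lands@8:L; in-air after throw: [b2@4:L b1@7:R b3@8:L]
Beat 3 (R): throw ball4 h=2 -> lands@5:R; in-air after throw: [b2@4:L b4@5:R b1@7:R b3@8:L]
Beat 4 (L): throw ball2 h=7 -> lands@11:R; in-air after throw: [b4@5:R b1@7:R b3@8:L b2@11:R]

Answer: ball4:lands@5:R ball1:lands@7:R ball3:lands@8:L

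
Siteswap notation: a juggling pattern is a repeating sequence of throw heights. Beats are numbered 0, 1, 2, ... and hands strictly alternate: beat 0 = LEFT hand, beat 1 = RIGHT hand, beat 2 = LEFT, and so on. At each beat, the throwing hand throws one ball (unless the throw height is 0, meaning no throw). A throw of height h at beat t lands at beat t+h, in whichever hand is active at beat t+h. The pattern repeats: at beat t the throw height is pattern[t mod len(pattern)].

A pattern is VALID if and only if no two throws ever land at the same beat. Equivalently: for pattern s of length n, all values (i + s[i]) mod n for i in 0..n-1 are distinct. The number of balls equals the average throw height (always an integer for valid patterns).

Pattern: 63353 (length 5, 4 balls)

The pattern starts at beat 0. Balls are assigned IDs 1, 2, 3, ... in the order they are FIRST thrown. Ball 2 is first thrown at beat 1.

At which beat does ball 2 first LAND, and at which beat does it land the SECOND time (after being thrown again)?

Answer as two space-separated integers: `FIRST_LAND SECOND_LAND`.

Answer: 4 7

Derivation:
Beat 0 (L): throw ball1 h=6 -> lands@6:L; in-air after throw: [b1@6:L]
Beat 1 (R): throw ball2 h=3 -> lands@4:L; in-air after throw: [b2@4:L b1@6:L]
Beat 2 (L): throw ball3 h=3 -> lands@5:R; in-air after throw: [b2@4:L b3@5:R b1@6:L]
Beat 3 (R): throw ball4 h=5 -> lands@8:L; in-air after throw: [b2@4:L b3@5:R b1@6:L b4@8:L]
Beat 4 (L): throw ball2 h=3 -> lands@7:R; in-air after throw: [b3@5:R b1@6:L b2@7:R b4@8:L]
Beat 5 (R): throw ball3 h=6 -> lands@11:R; in-air after throw: [b1@6:L b2@7:R b4@8:L b3@11:R]
Beat 6 (L): throw ball1 h=3 -> lands@9:R; in-air after throw: [b2@7:R b4@8:L b1@9:R b3@11:R]
Beat 7 (R): throw ball2 h=3 -> lands@10:L; in-air after throw: [b4@8:L b1@9:R b2@10:L b3@11:R]
Ball 2: thrown@1 h=3 -> first land @4; rethrown@4 h=3 -> second land @7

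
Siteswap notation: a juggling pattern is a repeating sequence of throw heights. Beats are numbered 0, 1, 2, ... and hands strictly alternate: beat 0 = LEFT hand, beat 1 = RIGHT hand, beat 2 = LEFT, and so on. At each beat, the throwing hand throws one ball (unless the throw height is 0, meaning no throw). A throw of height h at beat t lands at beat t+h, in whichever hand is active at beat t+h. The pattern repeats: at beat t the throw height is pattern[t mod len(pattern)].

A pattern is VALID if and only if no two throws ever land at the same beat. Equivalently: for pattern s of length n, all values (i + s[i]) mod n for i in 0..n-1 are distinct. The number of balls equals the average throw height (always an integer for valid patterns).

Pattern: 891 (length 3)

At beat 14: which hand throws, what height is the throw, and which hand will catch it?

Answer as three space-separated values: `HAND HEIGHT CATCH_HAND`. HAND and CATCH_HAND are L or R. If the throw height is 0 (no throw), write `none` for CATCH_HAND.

Answer: L 1 R

Derivation:
Beat 14: 14 mod 2 = 0, so hand = L
Throw height = pattern[14 mod 3] = pattern[2] = 1
Lands at beat 14+1=15, 15 mod 2 = 1, so catch hand = R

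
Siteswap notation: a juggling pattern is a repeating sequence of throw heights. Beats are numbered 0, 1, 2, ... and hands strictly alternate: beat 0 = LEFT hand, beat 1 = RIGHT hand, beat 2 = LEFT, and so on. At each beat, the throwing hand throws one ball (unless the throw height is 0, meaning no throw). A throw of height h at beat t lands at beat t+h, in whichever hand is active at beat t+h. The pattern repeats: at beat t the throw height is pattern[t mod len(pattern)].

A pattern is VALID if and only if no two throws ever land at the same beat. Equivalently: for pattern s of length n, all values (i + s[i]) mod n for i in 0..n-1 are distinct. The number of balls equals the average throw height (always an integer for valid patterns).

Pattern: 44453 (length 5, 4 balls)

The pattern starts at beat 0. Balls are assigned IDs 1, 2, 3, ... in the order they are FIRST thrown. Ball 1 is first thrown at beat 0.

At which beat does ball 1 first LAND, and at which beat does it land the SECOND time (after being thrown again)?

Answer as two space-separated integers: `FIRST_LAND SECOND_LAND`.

Answer: 4 7

Derivation:
Beat 0 (L): throw ball1 h=4 -> lands@4:L; in-air after throw: [b1@4:L]
Beat 1 (R): throw ball2 h=4 -> lands@5:R; in-air after throw: [b1@4:L b2@5:R]
Beat 2 (L): throw ball3 h=4 -> lands@6:L; in-air after throw: [b1@4:L b2@5:R b3@6:L]
Beat 3 (R): throw ball4 h=5 -> lands@8:L; in-air after throw: [b1@4:L b2@5:R b3@6:L b4@8:L]
Beat 4 (L): throw ball1 h=3 -> lands@7:R; in-air after throw: [b2@5:R b3@6:L b1@7:R b4@8:L]
Beat 5 (R): throw ball2 h=4 -> lands@9:R; in-air after throw: [b3@6:L b1@7:R b4@8:L b2@9:R]
Beat 6 (L): throw ball3 h=4 -> lands@10:L; in-air after throw: [b1@7:R b4@8:L b2@9:R b3@10:L]
Beat 7 (R): throw ball1 h=4 -> lands@11:R; in-air after throw: [b4@8:L b2@9:R b3@10:L b1@11:R]
Ball 1: thrown@0 h=4 -> first land @4; rethrown@4 h=3 -> second land @7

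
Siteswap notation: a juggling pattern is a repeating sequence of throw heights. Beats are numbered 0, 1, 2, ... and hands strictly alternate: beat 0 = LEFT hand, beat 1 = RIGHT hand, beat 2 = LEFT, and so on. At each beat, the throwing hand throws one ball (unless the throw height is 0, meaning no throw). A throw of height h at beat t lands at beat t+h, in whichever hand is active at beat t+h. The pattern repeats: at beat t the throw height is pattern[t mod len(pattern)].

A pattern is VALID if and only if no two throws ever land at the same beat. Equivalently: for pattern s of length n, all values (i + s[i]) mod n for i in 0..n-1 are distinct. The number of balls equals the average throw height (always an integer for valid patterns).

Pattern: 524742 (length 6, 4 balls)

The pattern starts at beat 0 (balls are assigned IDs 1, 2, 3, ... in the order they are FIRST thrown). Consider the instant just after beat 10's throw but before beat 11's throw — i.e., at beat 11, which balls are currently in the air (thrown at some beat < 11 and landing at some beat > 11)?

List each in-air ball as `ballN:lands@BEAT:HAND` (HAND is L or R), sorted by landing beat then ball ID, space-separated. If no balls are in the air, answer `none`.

Answer: ball4:lands@12:L ball2:lands@14:L ball1:lands@16:L

Derivation:
Beat 0 (L): throw ball1 h=5 -> lands@5:R; in-air after throw: [b1@5:R]
Beat 1 (R): throw ball2 h=2 -> lands@3:R; in-air after throw: [b2@3:R b1@5:R]
Beat 2 (L): throw ball3 h=4 -> lands@6:L; in-air after throw: [b2@3:R b1@5:R b3@6:L]
Beat 3 (R): throw ball2 h=7 -> lands@10:L; in-air after throw: [b1@5:R b3@6:L b2@10:L]
Beat 4 (L): throw ball4 h=4 -> lands@8:L; in-air after throw: [b1@5:R b3@6:L b4@8:L b2@10:L]
Beat 5 (R): throw ball1 h=2 -> lands@7:R; in-air after throw: [b3@6:L b1@7:R b4@8:L b2@10:L]
Beat 6 (L): throw ball3 h=5 -> lands@11:R; in-air after throw: [b1@7:R b4@8:L b2@10:L b3@11:R]
Beat 7 (R): throw ball1 h=2 -> lands@9:R; in-air after throw: [b4@8:L b1@9:R b2@10:L b3@11:R]
Beat 8 (L): throw ball4 h=4 -> lands@12:L; in-air after throw: [b1@9:R b2@10:L b3@11:R b4@12:L]
Beat 9 (R): throw ball1 h=7 -> lands@16:L; in-air after throw: [b2@10:L b3@11:R b4@12:L b1@16:L]
Beat 10 (L): throw ball2 h=4 -> lands@14:L; in-air after throw: [b3@11:R b4@12:L b2@14:L b1@16:L]
Beat 11 (R): throw ball3 h=2 -> lands@13:R; in-air after throw: [b4@12:L b3@13:R b2@14:L b1@16:L]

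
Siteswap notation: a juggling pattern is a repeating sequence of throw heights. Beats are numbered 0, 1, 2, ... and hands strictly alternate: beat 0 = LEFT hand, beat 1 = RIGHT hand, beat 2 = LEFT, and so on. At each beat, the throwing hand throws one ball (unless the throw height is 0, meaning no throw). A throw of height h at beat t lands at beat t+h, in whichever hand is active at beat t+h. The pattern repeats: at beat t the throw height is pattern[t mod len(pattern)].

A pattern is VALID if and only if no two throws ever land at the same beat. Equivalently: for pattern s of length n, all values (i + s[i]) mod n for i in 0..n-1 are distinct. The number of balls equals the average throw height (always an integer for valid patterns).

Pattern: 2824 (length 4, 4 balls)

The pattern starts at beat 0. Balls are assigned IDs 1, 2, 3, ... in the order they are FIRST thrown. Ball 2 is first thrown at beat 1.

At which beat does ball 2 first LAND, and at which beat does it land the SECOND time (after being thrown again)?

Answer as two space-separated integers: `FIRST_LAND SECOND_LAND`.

Beat 0 (L): throw ball1 h=2 -> lands@2:L; in-air after throw: [b1@2:L]
Beat 1 (R): throw ball2 h=8 -> lands@9:R; in-air after throw: [b1@2:L b2@9:R]
Beat 2 (L): throw ball1 h=2 -> lands@4:L; in-air after throw: [b1@4:L b2@9:R]
Beat 3 (R): throw ball3 h=4 -> lands@7:R; in-air after throw: [b1@4:L b3@7:R b2@9:R]
Beat 4 (L): throw ball1 h=2 -> lands@6:L; in-air after throw: [b1@6:L b3@7:R b2@9:R]
Beat 5 (R): throw ball4 h=8 -> lands@13:R; in-air after throw: [b1@6:L b3@7:R b2@9:R b4@13:R]
Beat 6 (L): throw ball1 h=2 -> lands@8:L; in-air after throw: [b3@7:R b1@8:L b2@9:R b4@13:R]
Beat 7 (R): throw ball3 h=4 -> lands@11:R; in-air after throw: [b1@8:L b2@9:R b3@11:R b4@13:R]
Beat 8 (L): throw ball1 h=2 -> lands@10:L; in-air after throw: [b2@9:R b1@10:L b3@11:R b4@13:R]
Beat 9 (R): throw ball2 h=8 -> lands@17:R; in-air after throw: [b1@10:L b3@11:R b4@13:R b2@17:R]
Beat 10 (L): throw ball1 h=2 -> lands@12:L; in-air after throw: [b3@11:R b1@12:L b4@13:R b2@17:R]
Beat 11 (R): throw ball3 h=4 -> lands@15:R; in-air after throw: [b1@12:L b4@13:R b3@15:R b2@17:R]
Beat 12 (L): throw ball1 h=2 -> lands@14:L; in-air after throw: [b4@13:R b1@14:L b3@15:R b2@17:R]
Ball 2: thrown@1 h=8 -> first land @9; rethrown@9 h=8 -> second land @17

Answer: 9 17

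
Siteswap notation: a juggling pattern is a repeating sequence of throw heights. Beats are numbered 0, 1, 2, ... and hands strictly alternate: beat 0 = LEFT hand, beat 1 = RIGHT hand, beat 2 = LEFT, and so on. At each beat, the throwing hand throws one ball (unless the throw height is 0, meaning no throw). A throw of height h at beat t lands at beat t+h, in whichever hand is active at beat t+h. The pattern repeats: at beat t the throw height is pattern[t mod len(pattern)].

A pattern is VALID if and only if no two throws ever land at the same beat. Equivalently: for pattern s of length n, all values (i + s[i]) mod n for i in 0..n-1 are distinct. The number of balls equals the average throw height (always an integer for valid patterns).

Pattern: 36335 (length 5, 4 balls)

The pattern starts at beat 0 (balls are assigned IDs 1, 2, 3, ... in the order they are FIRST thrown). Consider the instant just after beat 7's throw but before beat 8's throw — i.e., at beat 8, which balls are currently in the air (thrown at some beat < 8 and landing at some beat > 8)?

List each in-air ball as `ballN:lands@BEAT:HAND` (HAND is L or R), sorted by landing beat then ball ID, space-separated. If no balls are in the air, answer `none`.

Beat 0 (L): throw ball1 h=3 -> lands@3:R; in-air after throw: [b1@3:R]
Beat 1 (R): throw ball2 h=6 -> lands@7:R; in-air after throw: [b1@3:R b2@7:R]
Beat 2 (L): throw ball3 h=3 -> lands@5:R; in-air after throw: [b1@3:R b3@5:R b2@7:R]
Beat 3 (R): throw ball1 h=3 -> lands@6:L; in-air after throw: [b3@5:R b1@6:L b2@7:R]
Beat 4 (L): throw ball4 h=5 -> lands@9:R; in-air after throw: [b3@5:R b1@6:L b2@7:R b4@9:R]
Beat 5 (R): throw ball3 h=3 -> lands@8:L; in-air after throw: [b1@6:L b2@7:R b3@8:L b4@9:R]
Beat 6 (L): throw ball1 h=6 -> lands@12:L; in-air after throw: [b2@7:R b3@8:L b4@9:R b1@12:L]
Beat 7 (R): throw ball2 h=3 -> lands@10:L; in-air after throw: [b3@8:L b4@9:R b2@10:L b1@12:L]
Beat 8 (L): throw ball3 h=3 -> lands@11:R; in-air after throw: [b4@9:R b2@10:L b3@11:R b1@12:L]

Answer: ball4:lands@9:R ball2:lands@10:L ball1:lands@12:L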